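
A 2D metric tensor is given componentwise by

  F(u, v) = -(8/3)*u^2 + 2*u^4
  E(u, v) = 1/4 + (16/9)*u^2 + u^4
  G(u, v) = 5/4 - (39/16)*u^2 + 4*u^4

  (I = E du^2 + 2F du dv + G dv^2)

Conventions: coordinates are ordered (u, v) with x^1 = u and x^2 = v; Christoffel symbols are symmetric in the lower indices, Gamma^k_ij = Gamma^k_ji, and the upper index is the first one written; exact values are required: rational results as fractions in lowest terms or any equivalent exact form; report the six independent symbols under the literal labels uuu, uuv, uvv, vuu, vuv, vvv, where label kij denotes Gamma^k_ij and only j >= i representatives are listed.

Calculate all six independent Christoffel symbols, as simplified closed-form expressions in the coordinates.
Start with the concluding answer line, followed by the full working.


Answer: Gamma_uuu = (-4608*u^7 + 19720*u^5 - 9248*u^3 + 1280*u)/(8836*u^6 - 5296*u^4 + 929*u^2 + 180), Gamma_uuv = (-9216*u^7 + 15096*u^5 - 3744*u^3)/(8836*u^6 - 5296*u^4 + 929*u^2 + 180), Gamma_uvv = (-73728*u^7 + 67392*u^5 - 36729*u^3 + 7020*u)/(35344*u^6 - 21184*u^4 + 3716*u^2 + 720), Gamma_vuu = (6912*u^7 + 18432*u^5 - 4736*u^3 - 2304*u)/(26508*u^6 - 15888*u^4 + 2787*u^2 + 540), Gamma_vuv = (4608*u^7 + 6788*u^5 - 1344*u^3 - 351*u)/(8836*u^6 - 5296*u^4 + 929*u^2 + 180), Gamma_vvv = (9216*u^7 - 15096*u^5 + 3744*u^3)/(8836*u^6 - 5296*u^4 + 929*u^2 + 180)

E = 1/4 + (16/9)*u^2 + u^4; F = -(8/3)*u^2 + 2*u^4; G = 5/4 - (39/16)*u^2 + 4*u^4
Gamma^k_ij = (1/2) g^{kl} (d_i g_jl + d_j g_il - d_l g_ij), with g^inv = (1/(EG-F^2)) [[G, -F], [-F, E]]
first partials: E_u = (32/9)*u + 4*u^3, E_v = 0, F_u = -(16/3)*u + 8*u^3, F_v = 0, G_u = -(39/8)*u + 16*u^3, G_v = 0
D = EG - F^2 = 5/16 + (929/576)*u^2 - (331/36)*u^4 + (2209/144)*u^6
expanded: Gamma^u_uu = (G E_u - 2F F_u + F E_v)/(2D), Gamma^u_uv = (G E_v - F G_u)/(2D), Gamma^u_vv = (2G F_v - G G_u - F G_v)/(2D), Gamma^v_uu = (2E F_u - E E_v - F E_u)/(2D), Gamma^v_uv = (E G_u - F E_v)/(2D), Gamma^v_vv = (E G_v - 2F F_v + F G_u)/(2D); substitute and cancel common factors


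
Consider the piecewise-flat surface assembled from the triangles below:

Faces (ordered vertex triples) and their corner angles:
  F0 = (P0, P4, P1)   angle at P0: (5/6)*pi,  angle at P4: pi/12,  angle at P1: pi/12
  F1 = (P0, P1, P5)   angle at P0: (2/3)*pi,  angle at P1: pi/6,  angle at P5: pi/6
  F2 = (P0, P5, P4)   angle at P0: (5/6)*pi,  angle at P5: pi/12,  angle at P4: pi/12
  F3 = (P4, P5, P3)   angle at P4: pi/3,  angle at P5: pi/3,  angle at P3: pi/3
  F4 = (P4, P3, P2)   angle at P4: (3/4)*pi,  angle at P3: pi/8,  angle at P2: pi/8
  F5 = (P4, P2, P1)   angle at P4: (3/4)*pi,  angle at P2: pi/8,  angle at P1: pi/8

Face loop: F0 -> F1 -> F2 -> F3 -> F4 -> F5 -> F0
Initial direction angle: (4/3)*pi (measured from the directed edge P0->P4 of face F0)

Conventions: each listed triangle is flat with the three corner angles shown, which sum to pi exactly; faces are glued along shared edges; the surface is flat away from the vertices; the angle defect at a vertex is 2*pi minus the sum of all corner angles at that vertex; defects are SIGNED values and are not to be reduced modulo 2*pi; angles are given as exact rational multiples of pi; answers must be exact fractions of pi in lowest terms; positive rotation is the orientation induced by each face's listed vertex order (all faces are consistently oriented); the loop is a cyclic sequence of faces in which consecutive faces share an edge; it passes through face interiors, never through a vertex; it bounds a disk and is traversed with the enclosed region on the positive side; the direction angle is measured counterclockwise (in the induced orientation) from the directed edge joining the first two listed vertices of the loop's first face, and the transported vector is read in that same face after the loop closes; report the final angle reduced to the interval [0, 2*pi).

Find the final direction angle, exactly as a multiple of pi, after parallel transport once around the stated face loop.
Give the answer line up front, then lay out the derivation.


Answer: final direction angle = pi

enclosed vertex P0: corner angles sum to (7/3)*pi, defect = 2*pi - (7/3)*pi = -pi/3
enclosed vertex P4: corner angles sum to 2*pi, defect = 2*pi - 2*pi = 0
adding the enclosed defects to the starting angle (mod 2*pi, induced orientation) gives the holonomy
final angle = (4/3)*pi - pi/3 = pi (mod 2*pi)


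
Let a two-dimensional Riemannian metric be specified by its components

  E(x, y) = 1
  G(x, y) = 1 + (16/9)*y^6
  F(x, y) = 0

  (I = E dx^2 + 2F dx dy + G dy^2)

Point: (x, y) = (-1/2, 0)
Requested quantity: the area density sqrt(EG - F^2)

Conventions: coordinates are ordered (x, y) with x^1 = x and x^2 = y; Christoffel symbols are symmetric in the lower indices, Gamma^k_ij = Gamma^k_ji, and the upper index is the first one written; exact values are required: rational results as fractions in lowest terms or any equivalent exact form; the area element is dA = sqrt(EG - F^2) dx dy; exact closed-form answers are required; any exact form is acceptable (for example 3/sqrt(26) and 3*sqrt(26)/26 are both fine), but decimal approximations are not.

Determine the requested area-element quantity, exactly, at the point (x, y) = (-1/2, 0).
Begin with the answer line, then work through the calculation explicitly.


Answer: sqrt(EG - F^2) = 1

E = 1, F = 0, G = 1; EG - F^2 = 1


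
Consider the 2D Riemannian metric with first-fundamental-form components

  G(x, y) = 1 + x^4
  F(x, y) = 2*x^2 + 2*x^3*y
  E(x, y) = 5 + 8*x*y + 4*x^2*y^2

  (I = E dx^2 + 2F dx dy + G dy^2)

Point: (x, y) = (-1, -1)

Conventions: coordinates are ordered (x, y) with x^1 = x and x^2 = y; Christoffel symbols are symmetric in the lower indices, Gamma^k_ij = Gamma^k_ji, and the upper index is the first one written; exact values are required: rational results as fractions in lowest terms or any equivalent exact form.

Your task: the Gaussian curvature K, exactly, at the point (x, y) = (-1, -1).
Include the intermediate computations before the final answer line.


E = 17, F = 4, G = 2, EG - F^2 = 18 at the point
E_x = -16, E_y = -16, F_x = -10, F_y = -2, G_x = -4, G_y = 0
E_yy = 8, F_xy = 6, G_xx = 12
The intrinsic route: Brioschi's K = (det M1 - det M2)/(EG - F^2)^2.
M1 = [[-E_yy/2 + F_xy - G_xx/2, E_x/2, F_x - E_y/2], [F_y - G_x/2, E, F], [G_y/2, F, G]] = [[-4, -8, -2], [0, 17, 4], [0, 4, 2]]; det M1 = -72
M2 = [[0, E_y/2, G_x/2], [E_y/2, E, F], [G_x/2, F, G]] = [[0, -8, -2], [-8, 17, 4], [-2, 4, 2]]; det M2 = -68
det M1 - det M2 = -4; K = -4 / (18)^2 = -1/81

Answer: K = -1/81


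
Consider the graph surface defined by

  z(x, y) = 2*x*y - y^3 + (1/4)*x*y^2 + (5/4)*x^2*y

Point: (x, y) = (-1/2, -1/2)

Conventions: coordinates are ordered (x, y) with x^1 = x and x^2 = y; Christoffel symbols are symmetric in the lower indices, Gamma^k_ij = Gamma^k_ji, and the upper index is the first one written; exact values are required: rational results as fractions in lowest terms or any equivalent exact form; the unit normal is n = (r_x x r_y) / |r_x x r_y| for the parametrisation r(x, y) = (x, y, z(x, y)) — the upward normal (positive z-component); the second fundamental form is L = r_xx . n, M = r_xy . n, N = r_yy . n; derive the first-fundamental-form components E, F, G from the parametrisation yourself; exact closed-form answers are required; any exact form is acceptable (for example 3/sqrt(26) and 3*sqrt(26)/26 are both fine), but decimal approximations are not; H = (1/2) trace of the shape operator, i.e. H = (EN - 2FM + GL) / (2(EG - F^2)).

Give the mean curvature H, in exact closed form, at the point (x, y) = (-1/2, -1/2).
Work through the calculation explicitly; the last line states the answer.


z_x = -5/16, z_y = -21/16, z_xx = -5/4, z_xy = 1/2, z_yy = 11/4
E = 281/256, F = 105/256, G = 697/256; answer radicand W^2 = 361/128
unnormalised second-form numerators: l = -5/4, m = 1/2, n = 11/4; L = l/sqrt(361/128), and similarly M = m/sqrt(W^2), N = n/sqrt(W^2)
H = (E*n - 2*F*m + G*l) / (2*(EG - F^2)*sqrt(W^2)); E*n - 2*F*m + G*l = -407/512, EG - F^2 = 361/128, so H = (-407/2888)/sqrt(361/128)

Answer: H = -407*sqrt(2)/6859


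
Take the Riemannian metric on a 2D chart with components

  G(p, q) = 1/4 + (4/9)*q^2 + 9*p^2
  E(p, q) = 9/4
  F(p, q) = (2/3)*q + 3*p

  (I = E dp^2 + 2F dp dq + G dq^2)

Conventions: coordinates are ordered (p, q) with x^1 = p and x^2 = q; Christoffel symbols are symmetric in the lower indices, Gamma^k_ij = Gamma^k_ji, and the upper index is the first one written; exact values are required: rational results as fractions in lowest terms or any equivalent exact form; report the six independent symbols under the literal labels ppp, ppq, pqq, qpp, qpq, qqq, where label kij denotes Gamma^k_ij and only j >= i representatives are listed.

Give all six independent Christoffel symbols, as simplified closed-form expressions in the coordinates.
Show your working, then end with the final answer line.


E = 9/4; F = (2/3)*q + 3*p; G = 1/4 + (4/9)*q^2 + 9*p^2
Gamma^k_ij = (1/2) g^{kl} (d_i g_jl + d_j g_il - d_l g_ij), with g^inv = (1/(EG-F^2)) [[G, -F], [-F, E]]
first partials: E_p = 0, E_q = 0, F_p = 3, F_q = 2/3, G_p = 18*p, G_q = (8/9)*q
D = EG - F^2 = 9/16 + (5/9)*q^2 - 4*p*q + (45/4)*p^2
expanded: Gamma^p_pp = (G E_p - 2F F_p + F E_q)/(2D), Gamma^p_pq = (G E_q - F G_p)/(2D), Gamma^p_qq = (2G F_q - G G_p - F G_q)/(2D), Gamma^q_pp = (2E F_p - E E_q - F E_p)/(2D), Gamma^q_pq = (E G_p - F E_q)/(2D), Gamma^q_qq = (E G_q - 2F F_q + F G_p)/(2D); substitute and cancel common factors

Answer: Gamma_ppp = (-1296*p - 288*q)/(1620*p^2 - 576*p*q + 80*q^2 + 81), Gamma_ppq = (-3888*p^2 - 864*p*q)/(1620*p^2 - 576*p*q + 80*q^2 + 81), Gamma_pqq = (-11664*p^3 + 864*p^2 - 576*p*q^2 - 192*p*q - 324*p + 24)/(1620*p^2 - 576*p*q + 80*q^2 + 81), Gamma_qpp = 972/(1620*p^2 - 576*p*q + 80*q^2 + 81), Gamma_qpq = 2916*p/(1620*p^2 - 576*p*q + 80*q^2 + 81), Gamma_qqq = (3888*p^2 + 864*p*q - 288*p + 80*q)/(1620*p^2 - 576*p*q + 80*q^2 + 81)


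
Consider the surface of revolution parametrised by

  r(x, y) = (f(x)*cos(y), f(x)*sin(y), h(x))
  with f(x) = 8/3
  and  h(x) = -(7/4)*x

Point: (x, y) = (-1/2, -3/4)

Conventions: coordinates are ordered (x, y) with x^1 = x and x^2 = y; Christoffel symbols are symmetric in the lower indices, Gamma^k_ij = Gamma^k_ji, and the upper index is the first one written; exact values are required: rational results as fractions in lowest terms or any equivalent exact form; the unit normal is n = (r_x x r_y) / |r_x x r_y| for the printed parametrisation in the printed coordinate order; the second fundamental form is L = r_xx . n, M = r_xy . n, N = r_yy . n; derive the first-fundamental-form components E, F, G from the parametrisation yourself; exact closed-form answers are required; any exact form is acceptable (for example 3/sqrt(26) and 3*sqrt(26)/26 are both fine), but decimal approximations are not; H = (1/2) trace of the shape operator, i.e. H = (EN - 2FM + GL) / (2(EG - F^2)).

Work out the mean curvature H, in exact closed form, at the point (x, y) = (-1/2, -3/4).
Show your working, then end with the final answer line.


f = 8/3, f' = 0, f'' = 0, h' = -7/4, h'' = 0
E = 49/16, F = 0, G = 64/9; answer radicand W^2 = 49/16
unnormalised second-form numerators: l = 0, m = 0, n = -14/3; L = l/sqrt(49/16), and similarly M = m/sqrt(W^2), N = n/sqrt(W^2)
H = (E*n - 2*F*m + G*l) / (2*(EG - F^2)*sqrt(W^2)); E*n - 2*F*m + G*l = -343/24, EG - F^2 = 196/9, so H = (-21/64)/sqrt(49/16)

Answer: H = -3/16


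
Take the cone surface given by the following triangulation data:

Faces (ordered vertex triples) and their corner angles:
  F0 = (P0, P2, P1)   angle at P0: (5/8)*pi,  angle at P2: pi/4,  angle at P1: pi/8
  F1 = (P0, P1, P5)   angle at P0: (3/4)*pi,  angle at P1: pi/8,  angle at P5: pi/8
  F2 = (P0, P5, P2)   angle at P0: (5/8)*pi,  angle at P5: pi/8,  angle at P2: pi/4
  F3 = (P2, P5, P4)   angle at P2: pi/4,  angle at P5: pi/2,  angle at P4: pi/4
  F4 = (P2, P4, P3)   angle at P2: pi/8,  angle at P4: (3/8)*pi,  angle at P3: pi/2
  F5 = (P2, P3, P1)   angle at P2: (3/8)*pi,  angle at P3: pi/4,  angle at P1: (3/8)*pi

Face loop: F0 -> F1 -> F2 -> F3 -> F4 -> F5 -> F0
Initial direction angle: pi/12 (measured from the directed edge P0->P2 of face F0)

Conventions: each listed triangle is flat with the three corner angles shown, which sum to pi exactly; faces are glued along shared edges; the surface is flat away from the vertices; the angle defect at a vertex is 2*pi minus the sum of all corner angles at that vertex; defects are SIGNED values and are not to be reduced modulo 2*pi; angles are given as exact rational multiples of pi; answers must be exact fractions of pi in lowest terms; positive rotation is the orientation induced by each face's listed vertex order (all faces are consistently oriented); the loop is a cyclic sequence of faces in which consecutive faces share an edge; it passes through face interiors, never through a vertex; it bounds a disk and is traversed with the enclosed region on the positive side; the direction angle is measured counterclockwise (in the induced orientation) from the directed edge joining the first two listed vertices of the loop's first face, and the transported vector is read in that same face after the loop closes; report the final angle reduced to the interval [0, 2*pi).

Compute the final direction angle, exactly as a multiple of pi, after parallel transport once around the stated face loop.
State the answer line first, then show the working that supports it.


Answer: final direction angle = (5/6)*pi

enclosed vertex P0: corner angles sum to 2*pi, defect = 2*pi - 2*pi = 0
enclosed vertex P2: corner angles sum to (5/4)*pi, defect = 2*pi - (5/4)*pi = (3/4)*pi
the final direction is the initial angle plus the enclosed defects, taken mod 2*pi in the induced orientation
final angle = pi/12 + (3/4)*pi = (5/6)*pi (mod 2*pi)


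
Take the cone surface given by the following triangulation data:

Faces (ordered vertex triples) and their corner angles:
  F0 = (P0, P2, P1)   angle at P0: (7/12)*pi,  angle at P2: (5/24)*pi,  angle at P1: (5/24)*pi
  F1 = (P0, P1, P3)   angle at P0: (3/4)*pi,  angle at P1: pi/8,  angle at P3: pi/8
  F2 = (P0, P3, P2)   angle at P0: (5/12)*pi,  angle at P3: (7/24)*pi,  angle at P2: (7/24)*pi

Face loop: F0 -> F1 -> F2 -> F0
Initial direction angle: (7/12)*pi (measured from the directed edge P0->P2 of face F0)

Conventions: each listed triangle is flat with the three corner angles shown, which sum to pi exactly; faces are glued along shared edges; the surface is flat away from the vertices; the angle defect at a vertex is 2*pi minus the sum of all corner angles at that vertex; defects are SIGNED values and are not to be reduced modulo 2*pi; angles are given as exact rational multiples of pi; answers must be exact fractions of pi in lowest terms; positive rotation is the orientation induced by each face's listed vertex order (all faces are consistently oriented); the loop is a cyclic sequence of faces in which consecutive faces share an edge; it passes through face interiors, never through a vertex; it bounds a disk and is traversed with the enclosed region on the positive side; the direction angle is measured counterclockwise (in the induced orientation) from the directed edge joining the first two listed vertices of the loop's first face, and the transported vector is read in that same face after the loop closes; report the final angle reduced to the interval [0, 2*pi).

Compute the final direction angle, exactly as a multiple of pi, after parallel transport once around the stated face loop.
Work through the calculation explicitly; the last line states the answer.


enclosed vertex P0: corner angles sum to (7/4)*pi, defect = 2*pi - (7/4)*pi = pi/4
summing the enclosed defects onto the initial angle, mod 2*pi in the induced orientation:
final angle = (7/12)*pi + pi/4 = (5/6)*pi (mod 2*pi)

Answer: final direction angle = (5/6)*pi


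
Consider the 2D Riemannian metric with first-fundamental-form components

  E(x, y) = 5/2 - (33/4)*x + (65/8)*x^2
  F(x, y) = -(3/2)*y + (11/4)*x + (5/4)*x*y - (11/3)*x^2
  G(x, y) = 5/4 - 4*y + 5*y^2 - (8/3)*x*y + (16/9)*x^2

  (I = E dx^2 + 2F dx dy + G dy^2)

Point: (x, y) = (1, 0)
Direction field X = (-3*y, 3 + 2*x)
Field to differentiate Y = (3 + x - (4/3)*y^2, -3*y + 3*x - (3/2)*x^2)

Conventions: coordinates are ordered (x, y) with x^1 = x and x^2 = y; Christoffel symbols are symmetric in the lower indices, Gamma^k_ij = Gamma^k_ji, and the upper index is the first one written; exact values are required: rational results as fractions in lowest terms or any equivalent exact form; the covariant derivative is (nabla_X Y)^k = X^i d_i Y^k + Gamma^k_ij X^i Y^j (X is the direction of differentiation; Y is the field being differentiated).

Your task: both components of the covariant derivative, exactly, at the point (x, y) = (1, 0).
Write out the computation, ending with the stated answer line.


E = 19/8, F = -11/12, G = 109/36 at the point
E_x = 8, E_y = 0, F_x = -55/12, F_y = -1/4, G_x = 32/9, G_y = -20/3
EG - F^2 = 1829/288;  g^inv = (288/1829) * [[109/36, 11/12], [11/12, 19/8]]
first-kind symbols [ij,l] = (1/2)(d_i g_jl + d_j g_il - d_l g_ij): [xx,x] = E_x/2 = 4, [xx,y] = F_x - E_y/2 = -55/12, [xy,x] = E_y/2 = 0, [xy,y] = G_x/2 = 16/9, [yy,x] = F_y - G_x/2 = -73/36, [yy,y] = G_y/2 = -10/3
Gamma^x_ij = (G*[ij,x] - F*[ij,y])/(EG - F^2), Gamma^y_ij = (E*[ij,y] - F*[ij,x])/(EG - F^2)
Gamma_xxx = 2278/1829, Gamma_xxy = 1408/5487, Gamma_xyy = -23834/16461, Gamma_yxx = -2079/1829, Gamma_yxy = 1216/1829, Gamma_yyy = -8446/5487
X = (0, 5), Y = (4, 3/2) at the point

Answer: (nabla_X Y)^x = -10475/1829, (nabla_X Y)^y = -24230/1829


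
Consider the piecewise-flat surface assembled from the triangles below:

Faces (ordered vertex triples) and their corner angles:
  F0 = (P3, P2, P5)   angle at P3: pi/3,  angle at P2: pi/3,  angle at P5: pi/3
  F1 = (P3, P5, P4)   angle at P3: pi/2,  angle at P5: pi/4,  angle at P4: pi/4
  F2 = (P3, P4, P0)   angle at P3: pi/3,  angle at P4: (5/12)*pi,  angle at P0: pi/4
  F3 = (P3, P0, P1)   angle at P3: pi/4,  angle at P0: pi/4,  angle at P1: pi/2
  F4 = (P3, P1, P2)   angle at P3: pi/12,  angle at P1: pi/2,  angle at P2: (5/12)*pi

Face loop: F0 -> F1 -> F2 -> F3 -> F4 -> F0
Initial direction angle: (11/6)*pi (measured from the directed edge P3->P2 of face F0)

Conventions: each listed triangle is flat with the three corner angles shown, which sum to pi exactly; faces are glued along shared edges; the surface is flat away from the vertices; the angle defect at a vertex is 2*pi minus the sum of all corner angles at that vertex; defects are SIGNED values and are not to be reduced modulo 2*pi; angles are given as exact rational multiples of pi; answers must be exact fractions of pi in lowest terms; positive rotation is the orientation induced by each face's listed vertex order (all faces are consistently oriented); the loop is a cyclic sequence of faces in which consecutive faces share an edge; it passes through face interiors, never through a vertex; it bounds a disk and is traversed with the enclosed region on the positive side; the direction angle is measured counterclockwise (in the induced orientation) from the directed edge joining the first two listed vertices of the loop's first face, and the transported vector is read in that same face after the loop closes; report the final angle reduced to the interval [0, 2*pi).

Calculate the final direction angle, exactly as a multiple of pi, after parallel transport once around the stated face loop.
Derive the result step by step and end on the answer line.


enclosed vertex P3: corner angles sum to (3/2)*pi, defect = 2*pi - (3/2)*pi = pi/2
transport around the loop rotates by the sum of enclosed defects; add to the initial angle mod 2*pi
final angle = (11/6)*pi + pi/2 = pi/3 (mod 2*pi)

Answer: final direction angle = pi/3


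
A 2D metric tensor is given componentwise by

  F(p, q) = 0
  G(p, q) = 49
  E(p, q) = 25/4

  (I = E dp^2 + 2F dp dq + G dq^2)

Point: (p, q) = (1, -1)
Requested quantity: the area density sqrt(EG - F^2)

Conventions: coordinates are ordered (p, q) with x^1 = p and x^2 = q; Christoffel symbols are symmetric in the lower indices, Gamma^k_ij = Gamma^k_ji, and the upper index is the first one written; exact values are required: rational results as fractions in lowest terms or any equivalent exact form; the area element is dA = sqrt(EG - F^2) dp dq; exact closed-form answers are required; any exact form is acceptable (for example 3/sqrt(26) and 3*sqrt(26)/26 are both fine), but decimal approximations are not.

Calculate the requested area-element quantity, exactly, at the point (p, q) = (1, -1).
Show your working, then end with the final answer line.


E = 25/4, F = 0, G = 49; EG - F^2 = 1225/4

Answer: sqrt(EG - F^2) = 35/2


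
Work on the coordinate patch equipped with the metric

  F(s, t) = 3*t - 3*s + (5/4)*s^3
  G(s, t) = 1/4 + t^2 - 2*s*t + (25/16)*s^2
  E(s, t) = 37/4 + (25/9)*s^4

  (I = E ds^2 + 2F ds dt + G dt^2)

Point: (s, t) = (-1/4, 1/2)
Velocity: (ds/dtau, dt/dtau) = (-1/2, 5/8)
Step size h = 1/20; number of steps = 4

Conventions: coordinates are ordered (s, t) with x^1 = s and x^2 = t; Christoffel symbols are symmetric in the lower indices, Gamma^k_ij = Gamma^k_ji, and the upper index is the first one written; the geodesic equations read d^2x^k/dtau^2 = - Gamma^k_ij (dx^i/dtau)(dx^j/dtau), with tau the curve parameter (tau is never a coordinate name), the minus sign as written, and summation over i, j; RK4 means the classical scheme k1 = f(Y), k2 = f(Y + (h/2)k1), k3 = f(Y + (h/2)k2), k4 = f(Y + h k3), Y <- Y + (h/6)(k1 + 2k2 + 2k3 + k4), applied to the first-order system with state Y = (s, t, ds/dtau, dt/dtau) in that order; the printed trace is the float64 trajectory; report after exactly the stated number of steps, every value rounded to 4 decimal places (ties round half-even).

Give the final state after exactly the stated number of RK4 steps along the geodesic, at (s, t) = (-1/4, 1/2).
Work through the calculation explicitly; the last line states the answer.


f(Y) = (ds/dtau, dt/dtau, -Gamma^s_ij Y'^i Y'^j, -Gamma^t_ij Y'^i Y'^j) with the Gammas evaluated at the stage position; h = 0.050000; intermediate values shown to 6 dp
step 0: s = -0.2500, t = 0.5000, ds/dtau = -0.5000, dt/dtau = 0.6250
step 1:
  k1: at (s, t) = (-0.250000, 0.500000), (ds/dtau, dt/dtau) = (-0.500000, 0.625000); Gamma_sss = 2.120000, Gamma_sst = 0.690954, Gamma_stt = 0.565233, Gamma_tss = -8.841107, Gamma_tst = -2.868823, Gamma_ttt = -0.602526; k1 = (-0.500000, 0.625000, -0.318948, 0.652624)
  k2: at (s, t) = (-0.262500, 0.515625), (ds/dtau, dt/dtau) = (-0.507974, 0.641316); Gamma_sss = 2.125746, Gamma_sst = 0.728144, Gamma_stt = 0.582376, Gamma_tss = -8.561283, Gamma_tst = -2.917654, Gamma_ttt = -0.635390; k2 = (-0.507974, 0.641316, -0.313628, 0.569480)
  k3: at (s, t) = (-0.262699, 0.516033), (ds/dtau, dt/dtau) = (-0.507841, 0.639237); Gamma_sss = 2.126151, Gamma_sst = 0.728982, Gamma_stt = 0.582761, Gamma_tss = -8.556491, Gamma_tst = -2.918791, Gamma_ttt = -0.636147; k3 = (-0.507841, 0.639237, -0.313170, 0.571625)
  k4: at (s, t) = (-0.275392, 0.531962), (ds/dtau, dt/dtau) = (-0.515658, 0.653581); Gamma_sss = 2.124537, Gamma_sst = 0.765719, Gamma_stt = 0.600443, Gamma_tss = -8.264744, Gamma_tst = -2.961300, Gamma_ttt = -0.668388; k4 = (-0.515658, 0.653581, -0.305280, 0.487077)
  Y <- Y + (h/6)(k1 + 2k2 + 2k3 + k4): s = -0.2754, t = 0.5320, ds/dtau = -0.5156, dt/dtau = 0.6535
step 2:
  k1: at (s, t) = (-0.275394, 0.531997), (ds/dtau, dt/dtau) = (-0.515649, 0.653516); Gamma_sss = 2.124610, Gamma_sst = 0.765778, Gamma_stt = 0.600469, Gamma_tss = -8.264640, Gamma_tst = -2.961388, Gamma_ttt = -0.668443; k1 = (-0.515649, 0.653516, -0.305259, 0.487110)
  k2: at (s, t) = (-0.288285, 0.548335), (ds/dtau, dt/dtau) = (-0.523280, 0.665694); Gamma_sss = 2.115676, Gamma_sst = 0.801981, Gamma_stt = 0.618679, Gamma_tss = -7.961449, Gamma_tst = -2.997568, Gamma_ttt = -0.699971; k2 = (-0.523280, 0.665694, -0.294754, 0.401840)
  k3: at (s, t) = (-0.288476, 0.548640), (ds/dtau, dt/dtau) = (-0.523017, 0.663562); Gamma_sss = 2.115618, Gamma_sst = 0.802606, Gamma_stt = 0.618996, Gamma_tss = -7.956807, Gamma_tst = -2.998197, Gamma_ttt = -0.700522; k3 = (-0.523017, 0.663562, -0.294178, 0.403937)
  k4: at (s, t) = (-0.301545, 0.565175), (ds/dtau, dt/dtau) = (-0.530357, 0.673713); Gamma_sss = 2.098635, Gamma_sst = 0.837614, Gamma_stt = 0.637470, Gamma_tss = -7.643711, Gamma_tst = -3.027088, Gamma_ttt = -0.730702; k4 = (-0.530357, 0.673713, -0.281069, 0.318464)
  Y <- Y + (h/6)(k1 + 2k2 + 2k3 + k4): s = -0.3015, t = 0.5652, ds/dtau = -0.5304, dt/dtau = 0.6737
step 3:
  k1: at (s, t) = (-0.301549, 0.565212), (ds/dtau, dt/dtau) = (-0.530350, 0.673659); Gamma_sss = 2.098690, Gamma_sst = 0.837675, Gamma_stt = 0.637500, Gamma_tss = -7.643555, Gamma_tst = -3.027167, Gamma_ttt = -0.730759; k1 = (-0.530350, 0.673659, -0.281048, 0.318481)
  k2: at (s, t) = (-0.314808, 0.582053), (ds/dtau, dt/dtau) = (-0.537376, 0.681621); Gamma_sss = 2.073805, Gamma_sst = 0.871409, Gamma_stt = 0.656209, Gamma_tss = -7.321131, Gamma_tst = -3.048858, Gamma_ttt = -0.759508; k2 = (-0.537376, 0.681621, -0.265368, 0.233506)
  k3: at (s, t) = (-0.314983, 0.582252), (ds/dtau, dt/dtau) = (-0.536984, 0.679496); Gamma_sss = 2.073380, Gamma_sst = 0.871804, Gamma_stt = 0.656437, Gamma_tss = -7.316877, Gamma_tst = -3.049042, Gamma_ttt = -0.759837; k3 = (-0.536984, 0.679496, -0.264745, 0.235604)
  k4: at (s, t) = (-0.328398, 0.599187), (ds/dtau, dt/dtau) = (-0.543587, 0.685439); Gamma_sss = 2.040208, Gamma_sst = 0.903602, Gamma_stt = 0.675068, Gamma_tss = -6.987293, Gamma_tst = -3.062830, Gamma_ttt = -0.786523; k4 = (-0.543587, 0.685439, -0.246663, 0.151789)
  Y <- Y + (h/6)(k1 + 2k2 + 2k3 + k4): s = -0.3284, t = 0.5992, ds/dtau = -0.5436, dt/dtau = 0.6854
step 4:
  k1: at (s, t) = (-0.328405, 0.599223), (ds/dtau, dt/dtau) = (-0.543583, 0.685396); Gamma_sss = 2.040240, Gamma_sst = 0.903662, Gamma_stt = 0.675100, Gamma_tss = -6.987087, Gamma_tst = -3.062892, Gamma_ttt = -0.786578; k1 = (-0.543583, 0.685396, -0.246641, 0.151789)
  k2: at (s, t) = (-0.341994, 0.616358), (ds/dtau, dt/dtau) = (-0.549749, 0.689191); Gamma_sss = 1.999050, Gamma_sst = 0.933466, Gamma_stt = 0.693609, Gamma_tss = -6.650979, Gamma_tst = -3.068976, Gamma_ttt = -0.811141; k2 = (-0.549749, 0.689191, -0.226267, 0.069805)
  k3: at (s, t) = (-0.342148, 0.616453), (ds/dtau, dt/dtau) = (-0.549240, 0.687141); Gamma_sss = 1.998382, Gamma_sst = 0.933633, Gamma_stt = 0.693734, Gamma_tss = -6.647339, Gamma_tst = -3.068810, Gamma_ttt = -0.811254; k3 = (-0.549240, 0.687141, -0.225680, 0.071939)
  k4: at (s, t) = (-0.355867, 0.633580), (ds/dtau, dt/dtau) = (-0.554867, 0.688993); Gamma_sss = 1.949189, Gamma_sst = 0.960840, Gamma_stt = 0.711783, Gamma_tss = -6.307410, Gamma_tst = -3.066814, Gamma_ttt = -0.833130; k4 = (-0.554867, 0.688993, -0.203345, -0.007478)
  Y <- Y + (h/6)(k1 + 2k2 + 2k3 + k4): s = -0.3559, t = 0.6336, ds/dtau = -0.5549, dt/dtau = 0.6890

Answer: s = -0.3559, t = 0.6336, ds/dtau = -0.5549, dt/dtau = 0.6890


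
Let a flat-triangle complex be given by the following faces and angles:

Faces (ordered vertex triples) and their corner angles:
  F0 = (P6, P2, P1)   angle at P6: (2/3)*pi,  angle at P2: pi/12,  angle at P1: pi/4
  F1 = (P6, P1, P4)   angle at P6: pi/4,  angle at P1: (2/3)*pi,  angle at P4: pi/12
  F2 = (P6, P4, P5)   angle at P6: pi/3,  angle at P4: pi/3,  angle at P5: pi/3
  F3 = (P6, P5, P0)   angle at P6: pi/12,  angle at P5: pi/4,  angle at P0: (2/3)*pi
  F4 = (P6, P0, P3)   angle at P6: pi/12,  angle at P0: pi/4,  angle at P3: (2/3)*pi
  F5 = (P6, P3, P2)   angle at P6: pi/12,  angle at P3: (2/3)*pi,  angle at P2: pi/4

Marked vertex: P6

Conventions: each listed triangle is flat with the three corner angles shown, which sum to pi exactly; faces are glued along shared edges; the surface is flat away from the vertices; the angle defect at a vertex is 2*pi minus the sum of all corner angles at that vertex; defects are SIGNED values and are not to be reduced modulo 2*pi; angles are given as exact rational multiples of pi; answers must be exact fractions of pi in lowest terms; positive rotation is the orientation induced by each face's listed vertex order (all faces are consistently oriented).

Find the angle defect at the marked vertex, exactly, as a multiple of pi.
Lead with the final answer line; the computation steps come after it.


Answer: defect(P6) = pi/2

Sum of corner angles at P6: (3/2)*pi
defect = 2*pi - (3/2)*pi


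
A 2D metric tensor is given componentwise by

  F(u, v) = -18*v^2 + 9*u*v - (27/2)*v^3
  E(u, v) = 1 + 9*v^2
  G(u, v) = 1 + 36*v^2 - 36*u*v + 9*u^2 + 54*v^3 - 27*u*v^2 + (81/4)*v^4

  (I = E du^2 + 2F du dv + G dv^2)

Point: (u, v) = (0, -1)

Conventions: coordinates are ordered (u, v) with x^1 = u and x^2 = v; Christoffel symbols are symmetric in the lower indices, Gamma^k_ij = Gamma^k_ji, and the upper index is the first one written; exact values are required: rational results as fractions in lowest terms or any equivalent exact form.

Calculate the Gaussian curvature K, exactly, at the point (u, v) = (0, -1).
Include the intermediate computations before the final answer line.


E = 10, F = -9/2, G = 13/4, EG - F^2 = 49/4 at the point
E_u = 0, E_v = -18, F_u = -9, F_v = -9/2, G_u = 9, G_v = 9
E_vv = 18, F_uv = 9, G_uu = 18
Evaluate Brioschi's two determinant matrices M1, M2 and divide by (EG - F^2)^2.
M1 = [[-E_vv/2 + F_uv - G_uu/2, E_u/2, F_u - E_v/2], [F_v - G_u/2, E, F], [G_v/2, F, G]] = [[-9, 0, 0], [-9, 10, -9/2], [9/2, -9/2, 13/4]]; det M1 = -441/4
M2 = [[0, E_v/2, G_u/2], [E_v/2, E, F], [G_u/2, F, G]] = [[0, -9, 9/2], [-9, 10, -9/2], [9/2, -9/2, 13/4]]; det M2 = -405/4
det M1 - det M2 = -9; K = -9 / (49/4)^2 = -144/2401

Answer: K = -144/2401


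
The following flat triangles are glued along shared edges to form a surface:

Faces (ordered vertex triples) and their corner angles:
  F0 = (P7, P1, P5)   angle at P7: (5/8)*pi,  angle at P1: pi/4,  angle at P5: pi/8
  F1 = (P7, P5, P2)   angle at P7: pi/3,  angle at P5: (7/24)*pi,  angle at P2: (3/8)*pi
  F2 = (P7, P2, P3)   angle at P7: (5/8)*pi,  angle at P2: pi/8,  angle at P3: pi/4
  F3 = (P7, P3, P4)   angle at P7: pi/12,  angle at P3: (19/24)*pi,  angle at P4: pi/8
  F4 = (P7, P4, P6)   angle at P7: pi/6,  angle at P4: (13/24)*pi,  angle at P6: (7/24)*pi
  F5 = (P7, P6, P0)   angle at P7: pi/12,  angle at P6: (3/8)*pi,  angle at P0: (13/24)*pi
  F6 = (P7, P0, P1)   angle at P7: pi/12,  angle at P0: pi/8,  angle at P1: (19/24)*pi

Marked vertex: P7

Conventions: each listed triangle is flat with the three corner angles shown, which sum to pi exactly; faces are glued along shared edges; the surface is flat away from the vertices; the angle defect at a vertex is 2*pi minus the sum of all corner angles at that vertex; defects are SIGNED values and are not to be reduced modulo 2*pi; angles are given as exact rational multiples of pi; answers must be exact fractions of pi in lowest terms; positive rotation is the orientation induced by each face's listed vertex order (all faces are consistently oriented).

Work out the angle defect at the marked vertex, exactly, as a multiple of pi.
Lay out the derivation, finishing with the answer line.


Sum of corner angles at P7: 2*pi
defect = 2*pi - 2*pi

Answer: defect(P7) = 0


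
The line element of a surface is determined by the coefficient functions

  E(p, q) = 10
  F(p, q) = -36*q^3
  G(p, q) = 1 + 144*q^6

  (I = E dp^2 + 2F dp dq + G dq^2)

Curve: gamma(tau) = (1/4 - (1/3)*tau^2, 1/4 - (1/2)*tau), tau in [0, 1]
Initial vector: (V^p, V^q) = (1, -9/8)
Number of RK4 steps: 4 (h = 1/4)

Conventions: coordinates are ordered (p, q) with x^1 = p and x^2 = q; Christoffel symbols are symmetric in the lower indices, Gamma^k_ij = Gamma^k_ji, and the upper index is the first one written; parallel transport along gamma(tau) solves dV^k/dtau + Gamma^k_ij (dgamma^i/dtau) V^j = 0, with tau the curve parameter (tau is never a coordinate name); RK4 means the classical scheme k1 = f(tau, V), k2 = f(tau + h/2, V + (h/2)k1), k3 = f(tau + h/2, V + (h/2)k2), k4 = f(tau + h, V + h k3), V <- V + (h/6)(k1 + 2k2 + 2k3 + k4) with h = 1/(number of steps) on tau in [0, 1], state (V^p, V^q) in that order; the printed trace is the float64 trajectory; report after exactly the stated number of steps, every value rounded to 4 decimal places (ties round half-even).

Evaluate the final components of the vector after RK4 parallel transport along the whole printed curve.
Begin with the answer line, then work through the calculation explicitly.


Answer: V^p = 1.1266, V^q = -1.1250

gamma'(tau) = (-(2/3)*tau, -1/2); f(tau, V)^k = -Gamma^k_ij(gamma(tau)) gamma'^i(tau) V^j; h = 1/4; intermediate values shown to 6 dp
curve data and Christoffel symbols at the stage parameters:
  tau = 0.000000: gamma = (0.250000, 0.250000), gamma' = (0.000000, -0.500000); Gamma_ppp = 0.000000, Gamma_ppq = 0.000000, Gamma_pqq = -0.672635, Gamma_qpp = 0.000000, Gamma_qpq = 0.000000, Gamma_qqq = 0.042040
  tau = 0.125000: gamma = (0.244792, 0.187500), gamma' = (-0.083333, -0.500000); Gamma_ppp = 0.000000, Gamma_ppq = 0.000000, Gamma_pqq = -0.379450, Gamma_qpp = 0.000000, Gamma_qpq = 0.000000, Gamma_qqq = 0.010005
  tau = 0.250000: gamma = (0.229167, 0.125000), gamma' = (-0.166667, -0.500000); Gamma_ppp = 0.000000, Gamma_ppq = 0.000000, Gamma_pqq = -0.168741, Gamma_qpp = 0.000000, Gamma_qpq = 0.000000, Gamma_qqq = 0.001318
  tau = 0.375000: gamma = (0.203125, 0.062500), gamma' = (-0.250000, -0.500000); Gamma_ppp = 0.000000, Gamma_ppq = 0.000000, Gamma_pqq = -0.042187, Gamma_qpp = 0.000000, Gamma_qpq = 0.000000, Gamma_qqq = 0.000041
  tau = 0.500000: gamma = (0.166667, 0.000000), gamma' = (-0.333333, -0.500000); Gamma_ppp = 0.000000, Gamma_ppq = 0.000000, Gamma_pqq = 0.000000, Gamma_qpp = 0.000000, Gamma_qpq = 0.000000, Gamma_qqq = 0.000000
  tau = 0.625000: gamma = (0.119792, -0.062500), gamma' = (-0.416667, -0.500000); Gamma_ppp = 0.000000, Gamma_ppq = 0.000000, Gamma_pqq = -0.042187, Gamma_qpp = 0.000000, Gamma_qpq = 0.000000, Gamma_qqq = -0.000041
  tau = 0.750000: gamma = (0.062500, -0.125000), gamma' = (-0.500000, -0.500000); Gamma_ppp = 0.000000, Gamma_ppq = 0.000000, Gamma_pqq = -0.168741, Gamma_qpp = 0.000000, Gamma_qpq = 0.000000, Gamma_qqq = -0.001318
  tau = 0.875000: gamma = (-0.005208, -0.187500), gamma' = (-0.583333, -0.500000); Gamma_ppp = 0.000000, Gamma_ppq = 0.000000, Gamma_pqq = -0.379450, Gamma_qpp = 0.000000, Gamma_qpq = 0.000000, Gamma_qqq = -0.010005
  tau = 1.000000: gamma = (-0.083333, -0.250000), gamma' = (-0.666667, -0.500000); Gamma_ppp = 0.000000, Gamma_ppq = 0.000000, Gamma_pqq = -0.672635, Gamma_qpp = 0.000000, Gamma_qpq = 0.000000, Gamma_qqq = -0.042040
step 0: V^p = 1.0000, V^q = -1.1250
step 1: k1 = (0.378357, -0.023647), k2 = (0.214001, -0.005643), k3 = (0.213574, -0.005631), k4 = (0.095035, -0.000742); V <- V + (h/6)(k1 + 2k2 + 2k3 + k4): V^p = 1.0554, V^q = -1.1270
step 2: k1 = (0.095082, -0.000743), k2 = (0.023774, -0.000023), k3 = (0.023772, -0.000023), k4 = (0.000000, 0.000000); V <- V + (h/6)(k1 + 2k2 + 2k3 + k4): V^p = 1.0633, V^q = -1.1270
step 3: k1 = (0.000000, 0.000000), k2 = (0.023772, 0.000023), k3 = (0.023772, 0.000023), k4 = (0.095084, 0.000743); V <- V + (h/6)(k1 + 2k2 + 2k3 + k4): V^p = 1.0712, V^q = -1.1270
step 4: k1 = (0.095082, 0.000743), k2 = (0.213794, 0.005637), k3 = (0.213678, 0.005634), k4 = (0.378541, 0.023659); V <- V + (h/6)(k1 + 2k2 + 2k3 + k4): V^p = 1.1266, V^q = -1.1250


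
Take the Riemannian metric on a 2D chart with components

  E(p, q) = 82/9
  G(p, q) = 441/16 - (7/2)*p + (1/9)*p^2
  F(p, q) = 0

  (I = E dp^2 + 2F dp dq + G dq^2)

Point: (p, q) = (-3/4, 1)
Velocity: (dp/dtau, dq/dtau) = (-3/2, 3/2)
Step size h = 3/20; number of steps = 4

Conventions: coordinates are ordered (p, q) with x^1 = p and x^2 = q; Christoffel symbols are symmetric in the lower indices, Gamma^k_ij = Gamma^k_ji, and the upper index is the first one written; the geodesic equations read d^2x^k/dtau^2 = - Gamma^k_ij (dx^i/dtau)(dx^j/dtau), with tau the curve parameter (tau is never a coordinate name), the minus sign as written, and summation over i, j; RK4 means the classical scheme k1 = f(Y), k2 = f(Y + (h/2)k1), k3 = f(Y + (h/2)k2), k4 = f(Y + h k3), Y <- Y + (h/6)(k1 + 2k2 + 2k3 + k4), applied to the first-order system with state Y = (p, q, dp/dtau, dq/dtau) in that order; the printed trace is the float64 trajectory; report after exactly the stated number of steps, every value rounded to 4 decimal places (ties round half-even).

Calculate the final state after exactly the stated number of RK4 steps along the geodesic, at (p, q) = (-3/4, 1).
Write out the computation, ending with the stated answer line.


f(Y) = (dp/dtau, dq/dtau, -Gamma^p_ij Y'^i Y'^j, -Gamma^q_ij Y'^i Y'^j) with the Gammas evaluated at the stage position; h = 0.150000; intermediate values shown to 6 dp
step 0: p = -0.7500, q = 1.0000, dp/dtau = -1.5000, dq/dtau = 1.5000
step 1:
  k1: at (p, q) = (-0.750000, 1.000000), (dp/dtau, dq/dtau) = (-1.500000, 1.500000); Gamma_ppp = 0.000000, Gamma_ppq = 0.000000, Gamma_pqq = 0.201220, Gamma_qpp = 0.000000, Gamma_qpq = -0.060606, Gamma_qqq = 0.000000; k1 = (-1.500000, 1.500000, -0.452744, -0.272727)
  k2: at (p, q) = (-0.862500, 1.112500), (dp/dtau, dq/dtau) = (-1.533956, 1.479545); Gamma_ppp = 0.000000, Gamma_ppq = 0.000000, Gamma_pqq = 0.202591, Gamma_qpp = 0.000000, Gamma_qpq = -0.060196, Gamma_qqq = 0.000000; k2 = (-1.533956, 1.479545, -0.443484, -0.273235)
  k3: at (p, q) = (-0.865047, 1.110966), (dp/dtau, dq/dtau) = (-1.533261, 1.479507); Gamma_ppp = 0.000000, Gamma_ppq = 0.000000, Gamma_pqq = 0.202623, Gamma_qpp = 0.000000, Gamma_qpq = -0.060186, Gamma_qqq = 0.000000; k3 = (-1.533261, 1.479507, -0.443529, -0.273062)
  k4: at (p, q) = (-0.979989, 1.221926), (dp/dtau, dq/dtau) = (-1.566529, 1.459041); Gamma_ppp = 0.000000, Gamma_ppq = 0.000000, Gamma_pqq = 0.204024, Gamma_qpp = 0.000000, Gamma_qpq = -0.059773, Gamma_qqq = 0.000000; k4 = (-1.566529, 1.459041, -0.434327, -0.273237)
  Y <- Y + (h/6)(k1 + 2k2 + 2k3 + k4): p = -0.9800, q = 1.2219, dp/dtau = -1.5665, dq/dtau = 1.4590
step 2:
  k1: at (p, q) = (-0.980024, 1.221929), (dp/dtau, dq/dtau) = (-1.566527, 1.459036); Gamma_ppp = 0.000000, Gamma_ppq = 0.000000, Gamma_pqq = 0.204025, Gamma_qpp = 0.000000, Gamma_qpq = -0.059773, Gamma_qqq = 0.000000; k1 = (-1.566527, 1.459036, -0.434325, -0.273236)
  k2: at (p, q) = (-1.097514, 1.331356), (dp/dtau, dq/dtau) = (-1.599102, 1.438543); Gamma_ppp = 0.000000, Gamma_ppq = 0.000000, Gamma_pqq = 0.205457, Gamma_qpp = 0.000000, Gamma_qpq = -0.059356, Gamma_qqq = 0.000000; k2 = (-1.599102, 1.438543, -0.425175, -0.273082)
  k3: at (p, q) = (-1.099957, 1.329819), (dp/dtau, dq/dtau) = (-1.598416, 1.438555); Gamma_ppp = 0.000000, Gamma_ppq = 0.000000, Gamma_pqq = 0.205487, Gamma_qpp = 0.000000, Gamma_qpq = -0.059347, Gamma_qqq = 0.000000; k3 = (-1.598416, 1.438555, -0.425244, -0.272928)
  k4: at (p, q) = (-1.219786, 1.437712), (dp/dtau, dq/dtau) = (-1.630314, 1.418097); Gamma_ppp = 0.000000, Gamma_ppq = 0.000000, Gamma_pqq = 0.206949, Gamma_qpp = 0.000000, Gamma_qpq = -0.058928, Gamma_qqq = 0.000000; k4 = (-1.630314, 1.418097, -0.416173, -0.272478)
  Y <- Y + (h/6)(k1 + 2k2 + 2k3 + k4): p = -1.2198, q = 1.4377, dp/dtau = -1.6303, dq/dtau = 1.4181
step 3:
  k1: at (p, q) = (-1.219821, 1.437712), (dp/dtau, dq/dtau) = (-1.630311, 1.418093); Gamma_ppp = 0.000000, Gamma_ppq = 0.000000, Gamma_pqq = 0.206949, Gamma_qpp = 0.000000, Gamma_qpq = -0.058928, Gamma_qqq = 0.000000; k1 = (-1.630311, 1.418093, -0.416172, -0.272476)
  k2: at (p, q) = (-1.342094, 1.544069), (dp/dtau, dq/dtau) = (-1.661524, 1.397657); Gamma_ppp = 0.000000, Gamma_ppq = 0.000000, Gamma_pqq = 0.208440, Gamma_qpp = 0.000000, Gamma_qpq = -0.058507, Gamma_qqq = 0.000000; k2 = (-1.661524, 1.397657, -0.407176, -0.271733)
  k3: at (p, q) = (-1.344435, 1.542536), (dp/dtau, dq/dtau) = (-1.660849, 1.397713); Gamma_ppp = 0.000000, Gamma_ppq = 0.000000, Gamma_pqq = 0.208469, Gamma_qpp = 0.000000, Gamma_qpq = -0.058499, Gamma_qqq = 0.000000; k3 = (-1.660849, 1.397713, -0.407265, -0.271596)
  k4: at (p, q) = (-1.468948, 1.647369), (dp/dtau, dq/dtau) = (-1.691401, 1.377353); Gamma_ppp = 0.000000, Gamma_ppq = 0.000000, Gamma_pqq = 0.209987, Gamma_qpp = 0.000000, Gamma_qpq = -0.058076, Gamma_qqq = 0.000000; k4 = (-1.691401, 1.377353, -0.398367, -0.270592)
  Y <- Y + (h/6)(k1 + 2k2 + 2k3 + k4): p = -1.4690, q = 1.6474, dp/dtau = -1.6914, dq/dtau = 1.3773
step 4:
  k1: at (p, q) = (-1.468982, 1.647367), (dp/dtau, dq/dtau) = (-1.691396, 1.377350); Gamma_ppp = 0.000000, Gamma_ppq = 0.000000, Gamma_pqq = 0.209988, Gamma_qpp = 0.000000, Gamma_qpq = -0.058075, Gamma_qqq = 0.000000; k1 = (-1.691396, 1.377350, -0.398366, -0.270590)
  k2: at (p, q) = (-1.595837, 1.750668), (dp/dtau, dq/dtau) = (-1.721274, 1.357055); Gamma_ppp = 0.000000, Gamma_ppq = 0.000000, Gamma_pqq = 0.211535, Gamma_qpp = 0.000000, Gamma_qpq = -0.057651, Gamma_qqq = 0.000000; k2 = (-1.721274, 1.357055, -0.389562, -0.269328)
  k3: at (p, q) = (-1.598078, 1.749146), (dp/dtau, dq/dtau) = (-1.720613, 1.357150); Gamma_ppp = 0.000000, Gamma_ppq = 0.000000, Gamma_pqq = 0.211562, Gamma_qpp = 0.000000, Gamma_qpq = -0.057643, Gamma_qqq = 0.000000; k3 = (-1.720613, 1.357150, -0.389667, -0.269209)
  k4: at (p, q) = (-1.727074, 1.850939), (dp/dtau, dq/dtau) = (-1.749846, 1.336968); Gamma_ppp = 0.000000, Gamma_ppq = 0.000000, Gamma_pqq = 0.213135, Gamma_qpp = 0.000000, Gamma_qpq = -0.057218, Gamma_qqq = 0.000000; k4 = (-1.749846, 1.336968, -0.380975, -0.267721)
  Y <- Y + (h/6)(k1 + 2k2 + 2k3 + k4): p = -1.7271, q = 1.8509, dp/dtau = -1.7498, dq/dtau = 1.3370

Answer: p = -1.7271, q = 1.8509, dp/dtau = -1.7498, dq/dtau = 1.3370
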